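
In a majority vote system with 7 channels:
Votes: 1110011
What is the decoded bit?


Ones: 5 out of 7
Threshold: 4

1 (5/7 voted 1)


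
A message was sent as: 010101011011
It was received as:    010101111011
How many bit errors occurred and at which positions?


XOR: 000000100000

1 error(s) at position(s): 6


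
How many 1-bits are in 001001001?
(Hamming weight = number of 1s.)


Counting 1s in 001001001

3


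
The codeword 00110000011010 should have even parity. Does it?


Number of 1s: 5

No, parity error (5 ones)


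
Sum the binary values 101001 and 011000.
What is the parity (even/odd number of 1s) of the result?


101001 = 41
011000 = 24
Sum = 65 = 1000001
1s count = 2

even parity (2 ones in 1000001)


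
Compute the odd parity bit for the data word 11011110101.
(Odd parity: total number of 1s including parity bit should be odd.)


Number of 1s in data: 8
Parity bit: 1

1


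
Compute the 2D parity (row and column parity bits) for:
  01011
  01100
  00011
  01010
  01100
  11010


Row parities: 100001
Column parities: 11000

Row P: 100001, Col P: 11000, Corner: 0


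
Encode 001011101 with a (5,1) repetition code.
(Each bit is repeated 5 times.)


Each bit -> 5 copies

000000000011111000001111111111111110000011111


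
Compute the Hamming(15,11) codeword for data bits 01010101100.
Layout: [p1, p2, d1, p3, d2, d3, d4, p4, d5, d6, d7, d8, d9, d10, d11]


Parity bits: p1=1, p2=0, p3=0, p4=1

100010110101100


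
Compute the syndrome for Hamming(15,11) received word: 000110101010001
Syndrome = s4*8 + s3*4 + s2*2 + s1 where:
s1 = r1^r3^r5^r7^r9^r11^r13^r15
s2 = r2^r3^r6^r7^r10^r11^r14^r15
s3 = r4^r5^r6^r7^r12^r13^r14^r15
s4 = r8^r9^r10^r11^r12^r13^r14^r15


s1=1, s2=1, s3=0, s4=1

Syndrome = 11 (error at position 11)


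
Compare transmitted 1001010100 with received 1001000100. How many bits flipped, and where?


XOR: 0000010000

1 error(s) at position(s): 5


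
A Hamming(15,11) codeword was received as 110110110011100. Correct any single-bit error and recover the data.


Syndrome = 7: error at position 7

Data: 01000011100 (corrected bit 7)


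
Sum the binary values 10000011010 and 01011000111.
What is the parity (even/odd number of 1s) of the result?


10000011010 = 1050
01011000111 = 711
Sum = 1761 = 11011100001
1s count = 6

even parity (6 ones in 11011100001)


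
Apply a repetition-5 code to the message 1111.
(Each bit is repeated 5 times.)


Each bit -> 5 copies

11111111111111111111


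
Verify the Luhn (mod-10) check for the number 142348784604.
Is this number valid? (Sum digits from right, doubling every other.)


Luhn sum = 60
60 mod 10 = 0

Valid (Luhn sum mod 10 = 0)


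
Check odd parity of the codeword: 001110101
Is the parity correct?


Number of 1s: 5

Yes, parity is correct (5 ones)


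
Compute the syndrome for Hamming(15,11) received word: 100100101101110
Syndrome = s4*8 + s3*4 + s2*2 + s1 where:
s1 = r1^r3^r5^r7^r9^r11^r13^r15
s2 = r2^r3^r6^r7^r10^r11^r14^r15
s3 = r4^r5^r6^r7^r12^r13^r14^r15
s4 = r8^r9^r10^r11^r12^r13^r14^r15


s1=0, s2=1, s3=1, s4=1

Syndrome = 14 (error at position 14)


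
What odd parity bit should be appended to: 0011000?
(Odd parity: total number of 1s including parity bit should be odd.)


Number of 1s in data: 2
Parity bit: 1

1


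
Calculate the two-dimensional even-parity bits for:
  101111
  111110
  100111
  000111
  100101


Row parities: 11011
Column parities: 010100

Row P: 11011, Col P: 010100, Corner: 0


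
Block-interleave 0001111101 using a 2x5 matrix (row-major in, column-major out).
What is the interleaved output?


Matrix:
  00011
  11101
Read columns: 0101011011

0101011011


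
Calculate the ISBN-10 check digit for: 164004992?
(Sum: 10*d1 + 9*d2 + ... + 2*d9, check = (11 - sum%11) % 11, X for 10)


Weighted sum: 183
183 mod 11 = 7

Check digit: 4


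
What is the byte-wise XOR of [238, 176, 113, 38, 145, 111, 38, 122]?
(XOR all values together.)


XOR chain: 238 ^ 176 ^ 113 ^ 38 ^ 145 ^ 111 ^ 38 ^ 122 = 171

171


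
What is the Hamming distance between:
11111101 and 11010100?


XOR: 00101001
Count of 1s: 3

3


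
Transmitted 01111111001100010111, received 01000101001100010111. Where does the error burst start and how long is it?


XOR: 00111010000000000000

Burst at position 2, length 5


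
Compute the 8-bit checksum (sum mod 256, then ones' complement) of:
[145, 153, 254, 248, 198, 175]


Sum = 1173 mod 256 = 149
Complement = 106

106


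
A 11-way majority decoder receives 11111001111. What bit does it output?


Ones: 9 out of 11
Threshold: 6

1 (9/11 voted 1)


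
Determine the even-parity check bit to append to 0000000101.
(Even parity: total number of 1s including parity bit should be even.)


Number of 1s in data: 2
Parity bit: 0

0


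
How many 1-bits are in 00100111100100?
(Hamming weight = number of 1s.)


Counting 1s in 00100111100100

6


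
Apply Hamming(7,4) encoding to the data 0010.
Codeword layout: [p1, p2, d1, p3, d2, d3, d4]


Parity bits: p1=0, p2=1, p3=1

0101010


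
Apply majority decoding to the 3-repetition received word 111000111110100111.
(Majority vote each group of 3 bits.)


Groups: 111, 000, 111, 110, 100, 111
Majority votes: 101101

101101


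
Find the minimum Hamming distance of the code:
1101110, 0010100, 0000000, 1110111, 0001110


Comparing all pairs, minimum distance: 2
Can detect 1 errors, correct 0 errors

2


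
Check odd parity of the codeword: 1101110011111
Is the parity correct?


Number of 1s: 10

No, parity error (10 ones)


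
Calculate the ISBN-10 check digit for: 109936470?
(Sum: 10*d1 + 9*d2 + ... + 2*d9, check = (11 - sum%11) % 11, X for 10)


Weighted sum: 230
230 mod 11 = 10

Check digit: 1


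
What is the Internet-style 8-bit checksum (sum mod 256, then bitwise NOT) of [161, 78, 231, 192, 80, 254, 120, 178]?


Sum = 1294 mod 256 = 14
Complement = 241

241


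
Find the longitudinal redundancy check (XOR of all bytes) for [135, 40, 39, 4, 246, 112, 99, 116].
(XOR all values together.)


XOR chain: 135 ^ 40 ^ 39 ^ 4 ^ 246 ^ 112 ^ 99 ^ 116 = 29

29


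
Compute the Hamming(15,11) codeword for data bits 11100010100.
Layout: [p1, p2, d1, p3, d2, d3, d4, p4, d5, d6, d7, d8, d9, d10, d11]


Parity bits: p1=0, p2=1, p3=1, p4=0

011111000010100


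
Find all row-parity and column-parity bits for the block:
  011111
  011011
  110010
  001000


Row parities: 1011
Column parities: 111110

Row P: 1011, Col P: 111110, Corner: 1


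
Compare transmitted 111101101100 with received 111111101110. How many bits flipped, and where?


XOR: 000010000010

2 error(s) at position(s): 4, 10


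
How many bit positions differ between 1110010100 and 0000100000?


XOR: 1110110100
Count of 1s: 6

6


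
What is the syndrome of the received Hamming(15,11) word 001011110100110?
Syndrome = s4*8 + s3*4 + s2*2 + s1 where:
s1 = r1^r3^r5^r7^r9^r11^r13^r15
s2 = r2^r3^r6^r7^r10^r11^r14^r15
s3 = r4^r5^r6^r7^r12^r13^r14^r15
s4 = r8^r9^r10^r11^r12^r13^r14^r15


s1=0, s2=1, s3=1, s4=0

Syndrome = 6 (error at position 6)


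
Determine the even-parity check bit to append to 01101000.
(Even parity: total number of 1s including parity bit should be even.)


Number of 1s in data: 3
Parity bit: 1

1


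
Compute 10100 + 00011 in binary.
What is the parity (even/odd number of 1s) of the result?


10100 = 20
00011 = 3
Sum = 23 = 10111
1s count = 4

even parity (4 ones in 10111)


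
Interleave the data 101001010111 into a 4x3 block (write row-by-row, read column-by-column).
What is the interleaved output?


Matrix:
  101
  001
  010
  111
Read columns: 100100111101

100100111101


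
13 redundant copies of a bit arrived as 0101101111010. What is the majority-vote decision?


Ones: 8 out of 13
Threshold: 7

1 (8/13 voted 1)


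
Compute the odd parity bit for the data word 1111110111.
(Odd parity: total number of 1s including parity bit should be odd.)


Number of 1s in data: 9
Parity bit: 0

0


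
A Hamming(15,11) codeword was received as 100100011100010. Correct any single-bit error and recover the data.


Syndrome = 0: no error detected

Data: 00001100010 (no errors)


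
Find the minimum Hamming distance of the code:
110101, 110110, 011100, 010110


Comparing all pairs, minimum distance: 1
Can detect 0 errors, correct 0 errors

1


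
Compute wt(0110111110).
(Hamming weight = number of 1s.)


Counting 1s in 0110111110

7


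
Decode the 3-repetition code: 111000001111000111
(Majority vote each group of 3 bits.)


Groups: 111, 000, 001, 111, 000, 111
Majority votes: 100101

100101


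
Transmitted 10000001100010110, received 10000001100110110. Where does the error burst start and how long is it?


XOR: 00000000000100000

Burst at position 11, length 1


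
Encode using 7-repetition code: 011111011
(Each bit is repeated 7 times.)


Each bit -> 7 copies

000000011111111111111111111111111111111111000000011111111111111


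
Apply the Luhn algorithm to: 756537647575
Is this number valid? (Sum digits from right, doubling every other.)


Luhn sum = 58
58 mod 10 = 8

Invalid (Luhn sum mod 10 = 8)


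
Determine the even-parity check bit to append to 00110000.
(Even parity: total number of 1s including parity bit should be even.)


Number of 1s in data: 2
Parity bit: 0

0


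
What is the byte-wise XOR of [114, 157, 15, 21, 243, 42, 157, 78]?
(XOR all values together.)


XOR chain: 114 ^ 157 ^ 15 ^ 21 ^ 243 ^ 42 ^ 157 ^ 78 = 255

255


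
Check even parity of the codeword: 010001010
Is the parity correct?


Number of 1s: 3

No, parity error (3 ones)


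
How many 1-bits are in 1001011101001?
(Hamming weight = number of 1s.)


Counting 1s in 1001011101001

7


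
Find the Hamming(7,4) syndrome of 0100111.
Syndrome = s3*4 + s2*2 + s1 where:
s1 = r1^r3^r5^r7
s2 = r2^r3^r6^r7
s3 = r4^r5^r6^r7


s1=0, s2=1, s3=1

Syndrome = 6 (error at position 6)


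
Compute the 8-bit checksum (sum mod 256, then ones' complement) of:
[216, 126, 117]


Sum = 459 mod 256 = 203
Complement = 52

52


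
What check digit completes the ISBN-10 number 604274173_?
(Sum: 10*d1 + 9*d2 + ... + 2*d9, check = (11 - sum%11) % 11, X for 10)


Weighted sum: 199
199 mod 11 = 1

Check digit: X


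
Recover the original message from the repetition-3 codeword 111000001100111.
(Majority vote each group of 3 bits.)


Groups: 111, 000, 001, 100, 111
Majority votes: 10001

10001


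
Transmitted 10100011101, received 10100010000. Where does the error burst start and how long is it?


XOR: 00000001101

Burst at position 7, length 4


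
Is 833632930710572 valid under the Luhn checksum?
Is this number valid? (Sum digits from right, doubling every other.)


Luhn sum = 60
60 mod 10 = 0

Valid (Luhn sum mod 10 = 0)


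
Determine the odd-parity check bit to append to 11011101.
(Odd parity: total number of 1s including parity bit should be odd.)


Number of 1s in data: 6
Parity bit: 1

1


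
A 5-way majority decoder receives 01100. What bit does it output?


Ones: 2 out of 5
Threshold: 3

0 (2/5 voted 1)


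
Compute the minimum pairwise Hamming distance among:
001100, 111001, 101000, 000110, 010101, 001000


Comparing all pairs, minimum distance: 1
Can detect 0 errors, correct 0 errors

1


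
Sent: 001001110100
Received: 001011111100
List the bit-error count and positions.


XOR: 000010001000

2 error(s) at position(s): 4, 8


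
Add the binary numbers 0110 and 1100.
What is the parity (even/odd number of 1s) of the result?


0110 = 6
1100 = 12
Sum = 18 = 10010
1s count = 2

even parity (2 ones in 10010)


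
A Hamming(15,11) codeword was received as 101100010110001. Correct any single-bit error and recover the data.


Syndrome = 0: no error detected

Data: 10000110001 (no errors)


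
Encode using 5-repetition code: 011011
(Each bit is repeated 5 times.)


Each bit -> 5 copies

000001111111111000001111111111


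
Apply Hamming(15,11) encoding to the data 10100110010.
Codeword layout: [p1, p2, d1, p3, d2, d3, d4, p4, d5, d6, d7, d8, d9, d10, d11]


Parity bits: p1=0, p2=1, p3=0, p4=1

011001010110010


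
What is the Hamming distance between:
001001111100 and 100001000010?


XOR: 101000111110
Count of 1s: 7

7


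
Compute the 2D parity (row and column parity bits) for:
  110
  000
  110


Row parities: 000
Column parities: 000

Row P: 000, Col P: 000, Corner: 0


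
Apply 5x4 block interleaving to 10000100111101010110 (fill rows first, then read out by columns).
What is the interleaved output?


Matrix:
  1000
  0100
  1111
  0101
  0110
Read columns: 10100011110010100110

10100011110010100110


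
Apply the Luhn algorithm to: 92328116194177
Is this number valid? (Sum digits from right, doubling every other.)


Luhn sum = 67
67 mod 10 = 7

Invalid (Luhn sum mod 10 = 7)


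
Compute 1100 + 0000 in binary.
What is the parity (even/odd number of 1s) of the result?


1100 = 12
0000 = 0
Sum = 12 = 1100
1s count = 2

even parity (2 ones in 1100)


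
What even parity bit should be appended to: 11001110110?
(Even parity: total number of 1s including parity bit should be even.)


Number of 1s in data: 7
Parity bit: 1

1


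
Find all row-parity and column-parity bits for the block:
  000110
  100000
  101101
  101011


Row parities: 0100
Column parities: 100000

Row P: 0100, Col P: 100000, Corner: 1


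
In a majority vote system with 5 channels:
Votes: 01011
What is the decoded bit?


Ones: 3 out of 5
Threshold: 3

1 (3/5 voted 1)


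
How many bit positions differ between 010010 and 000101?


XOR: 010111
Count of 1s: 4

4


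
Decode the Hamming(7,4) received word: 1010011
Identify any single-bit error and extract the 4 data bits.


Syndrome = 3: error at position 3

Data: 0011 (corrected bit 3)


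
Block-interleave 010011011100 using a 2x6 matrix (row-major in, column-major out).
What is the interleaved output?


Matrix:
  010011
  011100
Read columns: 001101011010

001101011010


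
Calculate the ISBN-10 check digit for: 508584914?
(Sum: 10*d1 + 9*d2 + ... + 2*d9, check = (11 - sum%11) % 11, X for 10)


Weighted sum: 264
264 mod 11 = 0

Check digit: 0


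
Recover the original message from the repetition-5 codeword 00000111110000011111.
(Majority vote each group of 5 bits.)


Groups: 00000, 11111, 00000, 11111
Majority votes: 0101

0101


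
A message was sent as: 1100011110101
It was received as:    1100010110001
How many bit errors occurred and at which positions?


XOR: 0000001000100

2 error(s) at position(s): 6, 10


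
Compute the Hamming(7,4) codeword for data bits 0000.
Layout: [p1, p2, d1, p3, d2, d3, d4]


Parity bits: p1=0, p2=0, p3=0

0000000


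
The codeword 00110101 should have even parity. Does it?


Number of 1s: 4

Yes, parity is correct (4 ones)


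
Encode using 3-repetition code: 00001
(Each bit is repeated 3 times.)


Each bit -> 3 copies

000000000000111


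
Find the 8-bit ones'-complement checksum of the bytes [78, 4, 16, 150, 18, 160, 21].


Sum = 447 mod 256 = 191
Complement = 64

64


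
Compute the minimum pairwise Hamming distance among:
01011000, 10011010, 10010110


Comparing all pairs, minimum distance: 2
Can detect 1 errors, correct 0 errors

2


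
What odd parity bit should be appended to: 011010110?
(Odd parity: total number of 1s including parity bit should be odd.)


Number of 1s in data: 5
Parity bit: 0

0


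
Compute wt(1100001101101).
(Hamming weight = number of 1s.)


Counting 1s in 1100001101101

7


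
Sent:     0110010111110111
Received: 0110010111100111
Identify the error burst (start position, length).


XOR: 0000000000010000

Burst at position 11, length 1


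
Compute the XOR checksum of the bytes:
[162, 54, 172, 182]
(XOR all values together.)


XOR chain: 162 ^ 54 ^ 172 ^ 182 = 142

142


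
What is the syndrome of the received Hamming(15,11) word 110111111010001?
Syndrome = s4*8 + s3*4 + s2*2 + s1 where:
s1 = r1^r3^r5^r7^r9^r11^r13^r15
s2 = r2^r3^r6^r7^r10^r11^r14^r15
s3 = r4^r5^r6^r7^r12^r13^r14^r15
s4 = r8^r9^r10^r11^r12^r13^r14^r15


s1=0, s2=1, s3=1, s4=0

Syndrome = 6 (error at position 6)


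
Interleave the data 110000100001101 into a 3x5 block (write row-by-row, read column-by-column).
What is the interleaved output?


Matrix:
  11000
  01000
  01101
Read columns: 100111001000001

100111001000001


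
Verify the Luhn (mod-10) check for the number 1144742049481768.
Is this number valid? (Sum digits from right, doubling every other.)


Luhn sum = 81
81 mod 10 = 1

Invalid (Luhn sum mod 10 = 1)


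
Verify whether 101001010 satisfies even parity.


Number of 1s: 4

Yes, parity is correct (4 ones)


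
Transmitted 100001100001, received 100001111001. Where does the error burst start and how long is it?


XOR: 000000011000

Burst at position 7, length 2


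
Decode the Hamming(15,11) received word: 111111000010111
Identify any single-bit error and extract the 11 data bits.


Syndrome = 0: no error detected

Data: 11100010111 (no errors)


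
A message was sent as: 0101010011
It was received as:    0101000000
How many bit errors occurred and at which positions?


XOR: 0000010011

3 error(s) at position(s): 5, 8, 9


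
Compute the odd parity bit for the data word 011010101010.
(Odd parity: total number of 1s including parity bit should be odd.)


Number of 1s in data: 6
Parity bit: 1

1


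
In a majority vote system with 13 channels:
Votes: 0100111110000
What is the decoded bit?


Ones: 6 out of 13
Threshold: 7

0 (6/13 voted 1)


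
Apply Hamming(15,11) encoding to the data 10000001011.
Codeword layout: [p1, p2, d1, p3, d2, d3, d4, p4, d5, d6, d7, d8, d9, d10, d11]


Parity bits: p1=0, p2=1, p3=1, p4=1

011100010001011


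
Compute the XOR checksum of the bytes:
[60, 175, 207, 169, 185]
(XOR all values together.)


XOR chain: 60 ^ 175 ^ 207 ^ 169 ^ 185 = 76

76


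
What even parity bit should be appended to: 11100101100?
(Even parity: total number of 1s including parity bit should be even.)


Number of 1s in data: 6
Parity bit: 0

0


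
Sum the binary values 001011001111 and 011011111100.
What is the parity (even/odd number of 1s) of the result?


001011001111 = 719
011011111100 = 1788
Sum = 2507 = 100111001011
1s count = 7

odd parity (7 ones in 100111001011)


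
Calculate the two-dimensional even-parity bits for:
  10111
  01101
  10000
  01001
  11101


Row parities: 01100
Column parities: 11110

Row P: 01100, Col P: 11110, Corner: 0


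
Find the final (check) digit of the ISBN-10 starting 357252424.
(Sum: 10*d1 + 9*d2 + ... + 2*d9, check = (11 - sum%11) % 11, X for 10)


Weighted sum: 215
215 mod 11 = 6

Check digit: 5


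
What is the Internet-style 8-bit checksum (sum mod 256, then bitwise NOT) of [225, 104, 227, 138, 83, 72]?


Sum = 849 mod 256 = 81
Complement = 174

174


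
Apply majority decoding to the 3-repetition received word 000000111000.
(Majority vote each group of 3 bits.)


Groups: 000, 000, 111, 000
Majority votes: 0010

0010


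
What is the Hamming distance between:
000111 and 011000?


XOR: 011111
Count of 1s: 5

5


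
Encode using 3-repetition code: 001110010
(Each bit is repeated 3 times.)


Each bit -> 3 copies

000000111111111000000111000


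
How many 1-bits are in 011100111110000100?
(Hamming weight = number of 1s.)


Counting 1s in 011100111110000100

9


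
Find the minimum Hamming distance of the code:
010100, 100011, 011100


Comparing all pairs, minimum distance: 1
Can detect 0 errors, correct 0 errors

1


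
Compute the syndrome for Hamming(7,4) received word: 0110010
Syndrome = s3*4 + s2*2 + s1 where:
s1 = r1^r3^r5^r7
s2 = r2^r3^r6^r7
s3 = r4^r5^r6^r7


s1=1, s2=1, s3=1

Syndrome = 7 (error at position 7)


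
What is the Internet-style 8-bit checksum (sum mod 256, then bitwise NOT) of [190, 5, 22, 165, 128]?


Sum = 510 mod 256 = 254
Complement = 1

1


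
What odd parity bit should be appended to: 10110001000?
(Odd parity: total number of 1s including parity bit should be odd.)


Number of 1s in data: 4
Parity bit: 1

1


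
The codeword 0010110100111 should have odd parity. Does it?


Number of 1s: 7

Yes, parity is correct (7 ones)


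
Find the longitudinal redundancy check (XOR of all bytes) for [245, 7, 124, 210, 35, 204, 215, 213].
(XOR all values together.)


XOR chain: 245 ^ 7 ^ 124 ^ 210 ^ 35 ^ 204 ^ 215 ^ 213 = 177

177


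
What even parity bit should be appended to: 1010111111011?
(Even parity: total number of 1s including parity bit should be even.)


Number of 1s in data: 10
Parity bit: 0

0


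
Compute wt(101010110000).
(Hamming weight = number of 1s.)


Counting 1s in 101010110000

5


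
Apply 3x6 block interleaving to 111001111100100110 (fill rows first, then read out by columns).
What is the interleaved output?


Matrix:
  111001
  111100
  100110
Read columns: 111110110011001100

111110110011001100


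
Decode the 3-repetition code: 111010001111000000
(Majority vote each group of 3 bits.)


Groups: 111, 010, 001, 111, 000, 000
Majority votes: 100100

100100


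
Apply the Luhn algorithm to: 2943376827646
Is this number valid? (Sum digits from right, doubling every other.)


Luhn sum = 69
69 mod 10 = 9

Invalid (Luhn sum mod 10 = 9)


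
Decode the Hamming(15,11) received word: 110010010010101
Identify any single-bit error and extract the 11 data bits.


Syndrome = 7: error at position 7

Data: 01010010101 (corrected bit 7)


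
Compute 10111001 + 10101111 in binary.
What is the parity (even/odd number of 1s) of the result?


10111001 = 185
10101111 = 175
Sum = 360 = 101101000
1s count = 4

even parity (4 ones in 101101000)


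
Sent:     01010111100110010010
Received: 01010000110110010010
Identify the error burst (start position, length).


XOR: 00000111010000000000

Burst at position 5, length 5


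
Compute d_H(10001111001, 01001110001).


XOR: 11000001000
Count of 1s: 3

3


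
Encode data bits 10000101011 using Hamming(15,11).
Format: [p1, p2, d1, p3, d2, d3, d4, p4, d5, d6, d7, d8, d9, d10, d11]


Parity bits: p1=0, p2=0, p3=1, p4=0

001100000101011


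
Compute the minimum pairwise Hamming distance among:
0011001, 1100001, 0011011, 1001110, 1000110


Comparing all pairs, minimum distance: 1
Can detect 0 errors, correct 0 errors

1


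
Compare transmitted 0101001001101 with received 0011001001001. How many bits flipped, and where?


XOR: 0110000000100

3 error(s) at position(s): 1, 2, 10


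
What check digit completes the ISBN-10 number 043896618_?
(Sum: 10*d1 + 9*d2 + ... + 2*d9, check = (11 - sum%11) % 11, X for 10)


Weighted sum: 243
243 mod 11 = 1

Check digit: X


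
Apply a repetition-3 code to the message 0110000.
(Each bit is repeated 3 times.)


Each bit -> 3 copies

000111111000000000000


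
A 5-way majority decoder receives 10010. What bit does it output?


Ones: 2 out of 5
Threshold: 3

0 (2/5 voted 1)


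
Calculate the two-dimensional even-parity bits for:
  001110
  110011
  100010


Row parities: 100
Column parities: 011111

Row P: 100, Col P: 011111, Corner: 1


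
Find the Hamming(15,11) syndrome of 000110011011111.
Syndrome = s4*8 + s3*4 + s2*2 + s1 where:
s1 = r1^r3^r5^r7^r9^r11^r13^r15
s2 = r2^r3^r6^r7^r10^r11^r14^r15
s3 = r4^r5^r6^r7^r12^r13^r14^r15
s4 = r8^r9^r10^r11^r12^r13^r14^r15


s1=1, s2=1, s3=0, s4=1

Syndrome = 11 (error at position 11)


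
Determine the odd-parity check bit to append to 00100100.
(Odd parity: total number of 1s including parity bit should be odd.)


Number of 1s in data: 2
Parity bit: 1

1


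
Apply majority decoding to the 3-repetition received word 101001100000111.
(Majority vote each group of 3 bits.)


Groups: 101, 001, 100, 000, 111
Majority votes: 10001

10001


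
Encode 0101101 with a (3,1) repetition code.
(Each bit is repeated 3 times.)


Each bit -> 3 copies

000111000111111000111


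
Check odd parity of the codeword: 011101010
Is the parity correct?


Number of 1s: 5

Yes, parity is correct (5 ones)


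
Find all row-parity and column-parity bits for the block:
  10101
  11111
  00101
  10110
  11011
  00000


Row parities: 110100
Column parities: 00010

Row P: 110100, Col P: 00010, Corner: 1


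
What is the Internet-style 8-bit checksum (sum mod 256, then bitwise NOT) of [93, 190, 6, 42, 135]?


Sum = 466 mod 256 = 210
Complement = 45

45


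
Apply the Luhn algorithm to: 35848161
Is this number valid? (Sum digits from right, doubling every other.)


Luhn sum = 34
34 mod 10 = 4

Invalid (Luhn sum mod 10 = 4)


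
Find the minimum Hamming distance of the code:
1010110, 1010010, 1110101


Comparing all pairs, minimum distance: 1
Can detect 0 errors, correct 0 errors

1


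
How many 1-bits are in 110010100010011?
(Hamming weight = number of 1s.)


Counting 1s in 110010100010011

7


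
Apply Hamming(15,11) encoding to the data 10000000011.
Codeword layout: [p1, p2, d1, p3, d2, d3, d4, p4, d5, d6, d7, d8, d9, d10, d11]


Parity bits: p1=0, p2=1, p3=0, p4=0

011000000000011


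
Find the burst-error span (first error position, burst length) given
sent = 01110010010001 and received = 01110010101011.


XOR: 00000000111010

Burst at position 8, length 5


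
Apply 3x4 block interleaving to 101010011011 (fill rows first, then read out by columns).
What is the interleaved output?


Matrix:
  1010
  1001
  1011
Read columns: 111000101011

111000101011


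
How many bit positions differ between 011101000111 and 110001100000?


XOR: 101100100111
Count of 1s: 7

7


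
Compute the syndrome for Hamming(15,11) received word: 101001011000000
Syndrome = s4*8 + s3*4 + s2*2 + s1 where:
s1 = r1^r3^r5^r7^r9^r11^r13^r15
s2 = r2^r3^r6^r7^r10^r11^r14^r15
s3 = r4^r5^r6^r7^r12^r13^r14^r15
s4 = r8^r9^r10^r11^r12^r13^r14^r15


s1=1, s2=0, s3=1, s4=0

Syndrome = 5 (error at position 5)


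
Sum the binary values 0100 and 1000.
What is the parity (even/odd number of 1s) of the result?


0100 = 4
1000 = 8
Sum = 12 = 1100
1s count = 2

even parity (2 ones in 1100)


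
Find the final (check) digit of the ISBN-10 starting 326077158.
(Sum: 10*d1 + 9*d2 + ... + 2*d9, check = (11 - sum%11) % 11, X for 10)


Weighted sum: 208
208 mod 11 = 10

Check digit: 1


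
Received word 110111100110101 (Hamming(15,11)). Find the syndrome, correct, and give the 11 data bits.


Syndrome = 0: no error detected

Data: 01110110101 (no errors)


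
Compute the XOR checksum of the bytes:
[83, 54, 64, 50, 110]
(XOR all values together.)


XOR chain: 83 ^ 54 ^ 64 ^ 50 ^ 110 = 121

121


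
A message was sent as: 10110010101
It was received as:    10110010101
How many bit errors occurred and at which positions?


XOR: 00000000000

0 errors (received matches sent)


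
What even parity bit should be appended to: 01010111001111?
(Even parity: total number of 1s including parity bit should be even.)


Number of 1s in data: 9
Parity bit: 1

1


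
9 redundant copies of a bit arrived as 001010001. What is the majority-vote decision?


Ones: 3 out of 9
Threshold: 5

0 (3/9 voted 1)


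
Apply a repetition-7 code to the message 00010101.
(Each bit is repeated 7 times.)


Each bit -> 7 copies

00000000000000000000011111110000000111111100000001111111


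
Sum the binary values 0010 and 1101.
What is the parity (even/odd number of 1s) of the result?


0010 = 2
1101 = 13
Sum = 15 = 1111
1s count = 4

even parity (4 ones in 1111)


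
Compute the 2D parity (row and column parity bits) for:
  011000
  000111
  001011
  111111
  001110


Row parities: 01101
Column parities: 100101

Row P: 01101, Col P: 100101, Corner: 1


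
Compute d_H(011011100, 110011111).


XOR: 101000011
Count of 1s: 4

4


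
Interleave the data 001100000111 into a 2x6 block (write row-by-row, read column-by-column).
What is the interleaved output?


Matrix:
  001100
  000111
Read columns: 000010110101

000010110101


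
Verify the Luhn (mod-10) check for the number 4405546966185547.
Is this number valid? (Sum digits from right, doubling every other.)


Luhn sum = 74
74 mod 10 = 4

Invalid (Luhn sum mod 10 = 4)


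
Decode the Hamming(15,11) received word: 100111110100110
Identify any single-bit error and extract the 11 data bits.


Syndrome = 0: no error detected

Data: 01110100110 (no errors)


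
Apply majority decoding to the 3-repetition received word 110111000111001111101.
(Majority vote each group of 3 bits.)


Groups: 110, 111, 000, 111, 001, 111, 101
Majority votes: 1101011

1101011


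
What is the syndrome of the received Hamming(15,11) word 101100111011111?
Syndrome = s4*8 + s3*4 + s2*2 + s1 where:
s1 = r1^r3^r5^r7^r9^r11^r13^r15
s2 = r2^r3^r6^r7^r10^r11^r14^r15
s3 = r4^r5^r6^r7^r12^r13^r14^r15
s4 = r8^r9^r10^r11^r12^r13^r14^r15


s1=1, s2=1, s3=0, s4=1

Syndrome = 11 (error at position 11)


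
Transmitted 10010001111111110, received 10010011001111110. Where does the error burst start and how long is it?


XOR: 00000010110000000

Burst at position 6, length 4


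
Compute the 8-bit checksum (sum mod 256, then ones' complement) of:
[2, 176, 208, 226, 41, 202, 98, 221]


Sum = 1174 mod 256 = 150
Complement = 105

105


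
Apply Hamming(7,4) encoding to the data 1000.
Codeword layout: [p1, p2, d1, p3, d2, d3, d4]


Parity bits: p1=1, p2=1, p3=0

1110000


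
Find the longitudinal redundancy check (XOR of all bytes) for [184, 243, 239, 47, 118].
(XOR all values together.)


XOR chain: 184 ^ 243 ^ 239 ^ 47 ^ 118 = 253

253


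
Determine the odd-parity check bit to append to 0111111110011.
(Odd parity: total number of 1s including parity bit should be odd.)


Number of 1s in data: 10
Parity bit: 1

1


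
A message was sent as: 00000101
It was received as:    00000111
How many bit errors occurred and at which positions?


XOR: 00000010

1 error(s) at position(s): 6


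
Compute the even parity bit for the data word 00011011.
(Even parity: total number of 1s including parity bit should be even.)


Number of 1s in data: 4
Parity bit: 0

0


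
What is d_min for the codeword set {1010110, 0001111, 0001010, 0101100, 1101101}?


Comparing all pairs, minimum distance: 2
Can detect 1 errors, correct 0 errors

2


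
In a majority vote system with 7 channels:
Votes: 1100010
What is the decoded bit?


Ones: 3 out of 7
Threshold: 4

0 (3/7 voted 1)


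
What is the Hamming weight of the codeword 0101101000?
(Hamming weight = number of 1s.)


Counting 1s in 0101101000

4


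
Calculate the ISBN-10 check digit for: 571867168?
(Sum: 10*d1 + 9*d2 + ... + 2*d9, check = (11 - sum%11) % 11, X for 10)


Weighted sum: 286
286 mod 11 = 0

Check digit: 0


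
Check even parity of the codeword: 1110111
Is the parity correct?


Number of 1s: 6

Yes, parity is correct (6 ones)


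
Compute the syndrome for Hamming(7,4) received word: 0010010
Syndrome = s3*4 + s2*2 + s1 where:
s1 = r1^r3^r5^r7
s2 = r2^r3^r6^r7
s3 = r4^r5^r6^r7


s1=1, s2=0, s3=1

Syndrome = 5 (error at position 5)


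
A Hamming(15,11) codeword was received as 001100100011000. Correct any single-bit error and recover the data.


Syndrome = 7: error at position 7

Data: 10000011000 (corrected bit 7)


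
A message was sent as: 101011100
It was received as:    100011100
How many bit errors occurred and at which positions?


XOR: 001000000

1 error(s) at position(s): 2


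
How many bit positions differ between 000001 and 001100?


XOR: 001101
Count of 1s: 3

3


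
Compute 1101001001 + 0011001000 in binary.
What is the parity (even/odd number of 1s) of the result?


1101001001 = 841
0011001000 = 200
Sum = 1041 = 10000010001
1s count = 3

odd parity (3 ones in 10000010001)


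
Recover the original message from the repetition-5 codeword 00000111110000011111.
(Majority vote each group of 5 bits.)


Groups: 00000, 11111, 00000, 11111
Majority votes: 0101

0101


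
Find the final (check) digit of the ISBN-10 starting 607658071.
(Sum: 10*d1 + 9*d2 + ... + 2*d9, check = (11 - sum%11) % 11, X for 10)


Weighted sum: 251
251 mod 11 = 9

Check digit: 2


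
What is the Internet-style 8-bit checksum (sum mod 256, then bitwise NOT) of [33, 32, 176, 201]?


Sum = 442 mod 256 = 186
Complement = 69

69


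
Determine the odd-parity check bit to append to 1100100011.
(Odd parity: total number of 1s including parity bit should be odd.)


Number of 1s in data: 5
Parity bit: 0

0


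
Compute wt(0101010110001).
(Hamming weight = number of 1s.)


Counting 1s in 0101010110001

6


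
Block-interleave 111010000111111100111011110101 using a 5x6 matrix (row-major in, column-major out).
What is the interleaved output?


Matrix:
  111010
  000111
  111100
  111011
  110101
Read columns: 101111011110110011011101001011

101111011110110011011101001011


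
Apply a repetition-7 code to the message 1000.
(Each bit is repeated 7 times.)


Each bit -> 7 copies

1111111000000000000000000000


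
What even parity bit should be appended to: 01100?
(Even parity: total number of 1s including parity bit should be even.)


Number of 1s in data: 2
Parity bit: 0

0


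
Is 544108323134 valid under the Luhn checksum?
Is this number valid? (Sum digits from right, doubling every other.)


Luhn sum = 47
47 mod 10 = 7

Invalid (Luhn sum mod 10 = 7)


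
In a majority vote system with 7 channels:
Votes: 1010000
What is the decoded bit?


Ones: 2 out of 7
Threshold: 4

0 (2/7 voted 1)


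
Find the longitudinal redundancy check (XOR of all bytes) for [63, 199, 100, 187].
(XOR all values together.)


XOR chain: 63 ^ 199 ^ 100 ^ 187 = 39

39


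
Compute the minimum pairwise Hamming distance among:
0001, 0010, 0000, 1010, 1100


Comparing all pairs, minimum distance: 1
Can detect 0 errors, correct 0 errors

1


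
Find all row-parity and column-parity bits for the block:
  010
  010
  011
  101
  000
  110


Row parities: 110000
Column parities: 000

Row P: 110000, Col P: 000, Corner: 0


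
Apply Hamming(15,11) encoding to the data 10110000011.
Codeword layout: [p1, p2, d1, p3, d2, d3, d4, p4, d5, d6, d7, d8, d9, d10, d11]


Parity bits: p1=1, p2=1, p3=0, p4=0

111001100000011


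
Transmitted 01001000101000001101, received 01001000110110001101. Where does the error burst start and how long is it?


XOR: 00000000011110000000

Burst at position 9, length 4


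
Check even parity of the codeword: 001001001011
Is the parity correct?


Number of 1s: 5

No, parity error (5 ones)


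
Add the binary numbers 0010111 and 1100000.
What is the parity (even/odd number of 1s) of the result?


0010111 = 23
1100000 = 96
Sum = 119 = 1110111
1s count = 6

even parity (6 ones in 1110111)


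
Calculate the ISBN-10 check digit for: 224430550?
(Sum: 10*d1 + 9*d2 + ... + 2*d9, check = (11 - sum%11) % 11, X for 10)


Weighted sum: 151
151 mod 11 = 8

Check digit: 3


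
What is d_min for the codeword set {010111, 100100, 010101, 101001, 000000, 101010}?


Comparing all pairs, minimum distance: 1
Can detect 0 errors, correct 0 errors

1


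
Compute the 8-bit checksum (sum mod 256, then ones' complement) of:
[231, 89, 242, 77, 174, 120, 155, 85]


Sum = 1173 mod 256 = 149
Complement = 106

106


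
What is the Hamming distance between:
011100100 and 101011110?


XOR: 110111010
Count of 1s: 6

6


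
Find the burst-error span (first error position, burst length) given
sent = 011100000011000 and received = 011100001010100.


XOR: 000000001001100

Burst at position 8, length 5


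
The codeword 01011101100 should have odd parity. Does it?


Number of 1s: 6

No, parity error (6 ones)


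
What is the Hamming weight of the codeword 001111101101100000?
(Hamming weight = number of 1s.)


Counting 1s in 001111101101100000

9


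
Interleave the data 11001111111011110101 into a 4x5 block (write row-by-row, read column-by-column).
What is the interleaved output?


Matrix:
  11001
  11111
  10111
  10101
Read columns: 11111100011101101111

11111100011101101111


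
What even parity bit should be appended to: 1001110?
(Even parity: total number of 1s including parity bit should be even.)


Number of 1s in data: 4
Parity bit: 0

0


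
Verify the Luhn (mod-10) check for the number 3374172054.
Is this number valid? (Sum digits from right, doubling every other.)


Luhn sum = 36
36 mod 10 = 6

Invalid (Luhn sum mod 10 = 6)


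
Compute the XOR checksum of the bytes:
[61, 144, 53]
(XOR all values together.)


XOR chain: 61 ^ 144 ^ 53 = 152

152


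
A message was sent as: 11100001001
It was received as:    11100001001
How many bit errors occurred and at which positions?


XOR: 00000000000

0 errors (received matches sent)


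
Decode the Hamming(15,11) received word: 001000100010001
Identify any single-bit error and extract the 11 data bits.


Syndrome = 0: no error detected

Data: 10010010001 (no errors)


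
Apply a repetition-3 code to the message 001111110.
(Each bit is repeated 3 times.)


Each bit -> 3 copies

000000111111111111111111000


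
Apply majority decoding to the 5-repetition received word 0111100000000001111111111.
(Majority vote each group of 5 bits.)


Groups: 01111, 00000, 00000, 11111, 11111
Majority votes: 10011

10011


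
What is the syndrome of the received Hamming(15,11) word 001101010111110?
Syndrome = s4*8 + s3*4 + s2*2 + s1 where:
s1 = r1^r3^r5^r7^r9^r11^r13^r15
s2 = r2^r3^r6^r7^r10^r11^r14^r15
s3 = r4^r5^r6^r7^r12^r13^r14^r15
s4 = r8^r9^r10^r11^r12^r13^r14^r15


s1=1, s2=1, s3=1, s4=0

Syndrome = 7 (error at position 7)


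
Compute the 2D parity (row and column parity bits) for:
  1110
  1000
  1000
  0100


Row parities: 1111
Column parities: 1010

Row P: 1111, Col P: 1010, Corner: 0


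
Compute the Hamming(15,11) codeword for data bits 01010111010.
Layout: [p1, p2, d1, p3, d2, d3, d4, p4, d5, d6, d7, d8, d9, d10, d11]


Parity bits: p1=1, p2=0, p3=0, p4=0

100010100111010


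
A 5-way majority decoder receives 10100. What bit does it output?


Ones: 2 out of 5
Threshold: 3

0 (2/5 voted 1)


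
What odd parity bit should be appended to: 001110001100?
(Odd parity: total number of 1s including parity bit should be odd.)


Number of 1s in data: 5
Parity bit: 0

0


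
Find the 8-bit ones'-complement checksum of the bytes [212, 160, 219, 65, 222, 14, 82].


Sum = 974 mod 256 = 206
Complement = 49

49


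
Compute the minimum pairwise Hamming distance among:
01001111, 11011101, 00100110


Comparing all pairs, minimum distance: 3
Can detect 2 errors, correct 1 errors

3


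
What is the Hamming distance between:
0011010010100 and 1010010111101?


XOR: 1001000101001
Count of 1s: 5

5


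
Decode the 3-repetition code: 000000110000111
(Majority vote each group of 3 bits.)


Groups: 000, 000, 110, 000, 111
Majority votes: 00101

00101


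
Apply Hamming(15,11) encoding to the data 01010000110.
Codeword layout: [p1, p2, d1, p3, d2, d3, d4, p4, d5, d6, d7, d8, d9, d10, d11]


Parity bits: p1=1, p2=0, p3=0, p4=0

100010100000110
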